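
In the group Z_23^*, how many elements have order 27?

φ(23) = 23 − 1 = 22 = 2 · 11.
(Z/23Z)^× is cyclic (|G| = 22); a cyclic group of order m has exactly φ(d) elements of each order d | m, and none otherwise.
Since 27 ∤ 22, the count is 0.

0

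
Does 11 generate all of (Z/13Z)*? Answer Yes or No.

Yes

φ(13) = 13 − 1 = 12 = 2^2 · 3.
Test 11^(12/q) mod 13 for each prime factor q of 12:
11^6 ≡ 12 (mod 13)  [q = 2: ≢ 1 ✓]
11^4 ≡ 3 (mod 13)  [q = 3: ≢ 1 ✓]
None equal 1, so ord_13(11) = 12: 11 is a primitive root.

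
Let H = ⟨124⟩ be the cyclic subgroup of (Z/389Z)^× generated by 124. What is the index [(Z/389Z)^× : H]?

1

ord(124) | φ(389) = 389 − 1 = 388 = 2^2 · 97.
Divisors of 388: 1, 2, 4, 97, 194, 388.
Compute 124^d (mod 389) for the divisors d until we hit 1:
124^1 ≡ 124 (mod 389)
124^2 ≡ 205 (mod 389)
124^4 ≡ 13 (mod 389)
124^97 ≡ 274 (mod 389)
124^194 ≡ 388 (mod 389)
124^388 ≡ 1 (mod 389) ✓
Thus |⟨124⟩| = ord(124) = 388.
[(Z/389Z)^× : ⟨124⟩] = 388/388 = 1.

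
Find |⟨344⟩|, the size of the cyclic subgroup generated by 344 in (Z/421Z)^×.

The order of 344 must divide φ(421) = 421 − 1 = 420 = 2^2 · 3 · 5 · 7.
Divisors of 420: 1, 2, 3, 4, 5, 6, 7, 10, 12, 14, 15, 20, 21, 28, 30, 35, 42, 60, 70, 84, 105, 140, 210, 420.
Evaluate successive powers at the divisors of 420:
344^1 ≡ 344 (mod 421)
344^2 ≡ 35 (mod 421)
344^3 ≡ 252 (mod 421)
344^4 ≡ 383 (mod 421)
344^5 ≡ 400 (mod 421)
344^6 ≡ 354 (mod 421)
344^7 ≡ 107 (mod 421)
344^10 ≡ 20 (mod 421)
344^12 ≡ 279 (mod 421)
344^14 ≡ 82 (mod 421)
344^15 ≡ 1 (mod 421) ✓
The smallest such exponent is 15, so the order of 344 is 15.

15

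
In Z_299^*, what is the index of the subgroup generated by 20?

2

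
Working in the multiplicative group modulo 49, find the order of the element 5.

42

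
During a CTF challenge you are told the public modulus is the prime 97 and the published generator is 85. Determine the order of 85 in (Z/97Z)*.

16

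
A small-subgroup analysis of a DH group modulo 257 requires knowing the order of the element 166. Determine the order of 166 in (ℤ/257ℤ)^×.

256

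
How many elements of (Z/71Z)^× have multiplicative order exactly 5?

φ(71) = 71 − 1 = 70 = 2 · 5 · 7.
In a cyclic group of order 70, there are φ(d) elements of order d for each divisor d of 70, and zero for non-divisors.
5 | 70, and φ(5) = 5 − 1 = 4.

4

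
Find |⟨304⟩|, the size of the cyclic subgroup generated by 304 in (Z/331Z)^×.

55

ord(304) | φ(331) = 331 − 1 = 330 = 2 · 3 · 5 · 11.
Divisors of 330: 1, 2, 3, 5, 6, 10, 11, 15, 22, 30, 33, 55, 66, 110, 165, 330.
Check 304^d mod 331 for each divisor in increasing order:
304^1 ≡ 304 (mod 331)
304^2 ≡ 67 (mod 331)
304^3 ≡ 177 (mod 331)
304^5 ≡ 274 (mod 331)
304^6 ≡ 215 (mod 331)
304^10 ≡ 270 (mod 331)
304^11 ≡ 323 (mod 331)
304^15 ≡ 167 (mod 331)
304^22 ≡ 64 (mod 331)
304^30 ≡ 85 (mod 331)
304^33 ≡ 150 (mod 331)
304^55 ≡ 1 (mod 331) ✓
Therefore the multiplicative order of 304 modulo 331 is 55.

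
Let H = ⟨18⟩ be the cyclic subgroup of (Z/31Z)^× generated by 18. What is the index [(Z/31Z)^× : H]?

2

ord(18) | φ(31) = 31 − 1 = 30 = 2 · 3 · 5.
Divisors of 30: 1, 2, 3, 5, 6, 10, 15, 30.
Evaluate successive powers at the divisors of 30:
18^1 ≡ 18 (mod 31)
18^2 ≡ 14 (mod 31)
18^3 ≡ 4 (mod 31)
18^5 ≡ 25 (mod 31)
18^6 ≡ 16 (mod 31)
18^10 ≡ 5 (mod 31)
18^15 ≡ 1 (mod 31) ✓
Thus |⟨18⟩| = ord(18) = 15.
The index is φ(31) / ord(18) = 30 / 15 = 2.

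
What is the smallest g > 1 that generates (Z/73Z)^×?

5

φ(73) = 73 − 1 = 72 = 2^3 · 3^2.
g is a primitive root iff g^(72/q) ≢ 1 (mod 73) for each prime q ∈ {2, 3}.
g = 2: 2^36 ≡ 1 — hits 1, so not a primitive root.
g = 3: 3^36 ≡ 1 — hits 1, so not a primitive root.
g = 4: 4^36 ≡ 1 — hits 1, so not a primitive root.
g = 5: 5^36 ≡ 72; 5^24 ≡ 8 — none is 1, so 5 is a primitive root.
The smallest primitive root modulo 73 is 5.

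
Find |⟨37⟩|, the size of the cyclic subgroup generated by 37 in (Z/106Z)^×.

26

By Lagrange's theorem, ord_106(37) divides φ(106) = φ(2)·φ(53) = 1·52 = 52 = 2^2 · 13.
Divisors of 52: 1, 2, 4, 13, 26, 52.
Compute 37^d (mod 106) for the divisors d until we hit 1:
37^1 ≡ 37 (mod 106)
37^2 ≡ 97 (mod 106)
37^4 ≡ 81 (mod 106)
37^13 ≡ 105 (mod 106)
37^26 ≡ 1 (mod 106) ✓
Therefore the multiplicative order of 37 modulo 106 is 26.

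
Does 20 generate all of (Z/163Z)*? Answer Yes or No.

φ(163) = 163 − 1 = 162 = 2 · 3^4.
An element g generates (Z/163Z)^× iff g^(162/q) ≢ 1 (mod 163) for each prime q ∈ {2, 3}.
20^81 ≡ 162 (mod 163)  [q = 2: ≢ 1 ✓]
20^54 ≡ 58 (mod 163)  [q = 3: ≢ 1 ✓]
Every test exponent gives a nontrivial residue, hence 20 generates the full group.

Yes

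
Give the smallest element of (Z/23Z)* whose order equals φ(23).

5

φ(23) = 23 − 1 = 22 = 2 · 11.
Test candidates g = 2, 3, … against the prime factors q ∈ {2, 11} of φ(23): g is a generator iff g^(22/q) ≢ 1 for every such q.
g = 2: 2^11 ≡ 1 — hits 1, so not a primitive root.
g = 3: 3^11 ≡ 1 — hits 1, so not a primitive root.
g = 4: 4^11 ≡ 1 — hits 1, so not a primitive root.
g = 5: 5^11 ≡ 22; 5^2 ≡ 2 — none is 1, so 5 is a primitive root.
So 5 is the smallest generator of (Z/23Z)^×.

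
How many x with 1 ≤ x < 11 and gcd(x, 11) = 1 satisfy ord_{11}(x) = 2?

φ(11) = 11 − 1 = 10 = 2 · 5.
In a cyclic group of order 10, there are φ(d) elements of order d for each divisor d of 10, and zero for non-divisors.
2 | 10, and φ(2) = 2 − 1 = 1.

1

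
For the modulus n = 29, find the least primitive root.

2

φ(29) = 29 − 1 = 28 = 2^2 · 7.
Test candidates g = 2, 3, … against the prime factors q ∈ {2, 7} of φ(29): g is a generator iff g^(28/q) ≢ 1 for every such q.
g = 2: 2^14 ≡ 28; 2^4 ≡ 16 — none is 1, so 2 is a primitive root.
Hence the least primitive root of 29 is 2.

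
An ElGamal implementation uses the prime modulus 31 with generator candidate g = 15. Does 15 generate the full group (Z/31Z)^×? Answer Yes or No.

No

φ(31) = 31 − 1 = 30 = 2 · 3 · 5.
It suffices to check that the order of 15 is not a proper divisor of 30: compute 15^(30/q) for q ∈ {2, 3, 5}.
15^15 ≡ 30 (mod 31)  [q = 2: ≢ 1 ✓]
15^10 ≡ 1 (mod 31)  [q = 3: ≡ 1 ✗]
15^6 ≡ 16 (mod 31)  [q = 5: ≢ 1 ✓]
15^10 ≡ 1 shows ord(15) | 10, strictly less than φ(31); not a primitive root.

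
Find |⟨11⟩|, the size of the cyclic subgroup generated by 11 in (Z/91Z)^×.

12

The order of 11 must divide φ(91) = φ(7·13) = (7−1)·(13−1) = 6·12 = 72 = 2^3 · 3^2.
Divisors of 72: 1, 2, 3, 4, 6, 8, 9, 12, 18, 24, 36, 72.
Compute 11^d (mod 91) for the divisors d until we hit 1:
11^1 ≡ 11 (mod 91)
11^2 ≡ 30 (mod 91)
11^3 ≡ 57 (mod 91)
11^4 ≡ 81 (mod 91)
11^6 ≡ 64 (mod 91)
11^8 ≡ 9 (mod 91)
11^9 ≡ 8 (mod 91)
11^12 ≡ 1 (mod 91) ✓
The smallest such exponent is 12, so the order of 11 is 12.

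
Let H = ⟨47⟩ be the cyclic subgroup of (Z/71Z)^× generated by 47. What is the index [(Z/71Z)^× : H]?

1

ord(47) | φ(71) = 71 − 1 = 70 = 2 · 5 · 7.
Divisors of 70: 1, 2, 5, 7, 10, 14, 35, 70.
Test each divisor d:
47^1 ≡ 47 (mod 71)
47^2 ≡ 8 (mod 71)
47^5 ≡ 26 (mod 71)
47^7 ≡ 66 (mod 71)
47^10 ≡ 37 (mod 71)
47^14 ≡ 25 (mod 71)
47^35 ≡ 70 (mod 71)
47^70 ≡ 1 (mod 71) ✓
So ord_71(47) = 70, hence |⟨47⟩| = 70.
The index is φ(71) / ord(47) = 70 / 70 = 1.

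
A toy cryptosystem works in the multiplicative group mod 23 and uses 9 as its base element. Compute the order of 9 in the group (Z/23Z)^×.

ord(9) | φ(23) = 23 − 1 = 22 = 2 · 11.
Divisors of 22: 1, 2, 11, 22.
Test each divisor d:
9^1 ≡ 9
9^2 ≡ 12
9^11 ≡ 1
So ord_23(9) = 11.

11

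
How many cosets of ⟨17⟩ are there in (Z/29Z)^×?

The order of 17 must divide φ(29) = 29 − 1 = 28 = 2^2 · 7.
Divisors of 28: 1, 2, 4, 7, 14, 28.
Compute 17^d (mod 29) for the divisors d until we hit 1:
17^1 ≡ 17 (mod 29)
17^2 ≡ 28 (mod 29)
17^4 ≡ 1 (mod 29) ✓
The order of 17 is 4, so the subgroup it generates has 4 elements.
The index is φ(29) / ord(17) = 28 / 4 = 7.

7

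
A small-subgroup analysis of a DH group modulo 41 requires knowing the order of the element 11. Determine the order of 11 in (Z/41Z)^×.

40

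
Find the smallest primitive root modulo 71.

φ(71) = 71 − 1 = 70 = 2 · 5 · 7.
g is a primitive root iff g^(70/q) ≢ 1 (mod 71) for each prime q ∈ {2, 5, 7}.
g = 2: 2^35 ≡ 1 — hits 1, so not a primitive root.
g = 3: 3^35 ≡ 1 — hits 1, so not a primitive root.
g = 4: 4^35 ≡ 1 — hits 1, so not a primitive root.
g = 5: 5^35 ≡ 1 — hits 1, so not a primitive root.
g = 6: 6^35 ≡ 1 — hits 1, so not a primitive root.
g = 7: 7^35 ≡ 70; 7^14 ≡ 54; 7^10 ≡ 45 — none is 1, so 7 is a primitive root.
So 7 is the smallest generator of (Z/71Z)^×.

7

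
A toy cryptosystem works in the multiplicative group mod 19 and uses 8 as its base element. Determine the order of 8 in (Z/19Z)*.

6

The order of 8 must divide φ(19) = 19 − 1 = 18 = 2 · 3^2.
Divisors of 18: 1, 2, 3, 6, 9, 18.
Evaluate successive powers at the divisors of 18:
8^1 ≡ 8 (mod 19)
8^2 ≡ 7 (mod 19)
8^3 ≡ 18 (mod 19)
8^6 ≡ 1 (mod 19) ✓
So ord_19(8) = 6.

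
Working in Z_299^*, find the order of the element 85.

132

By Lagrange's theorem, ord_299(85) divides φ(299) = φ(13·23) = (13−1)·(23−1) = 12·22 = 264 = 2^3 · 3 · 11.
Divisors of 264: 1, 2, 3, 4, 6, 8, 11, 12, 22, 24, 33, 44, 66, 88, 132, 264.
Evaluate successive powers at the divisors of 264:
85^1 ≡ 85
85^2 ≡ 49
85^3 ≡ 278
85^4 ≡ 9
85^6 ≡ 142
85^8 ≡ 81
85^11 ≡ 93
85^12 ≡ 131
85^22 ≡ 277
85^24 ≡ 118
85^33 ≡ 47
85^44 ≡ 185
85^66 ≡ 116
85^88 ≡ 139
85^132 ≡ 1
Hence ord(85) = 132.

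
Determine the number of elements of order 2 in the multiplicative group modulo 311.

1

φ(311) = 311 − 1 = 310 = 2 · 5 · 31.
(Z/311Z)^× is cyclic (|G| = 310); a cyclic group of order m has exactly φ(d) elements of each order d | m, and none otherwise.
2 | 310, and φ(2) = 2 − 1 = 1.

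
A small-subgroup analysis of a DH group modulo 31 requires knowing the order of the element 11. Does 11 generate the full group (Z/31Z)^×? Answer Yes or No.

Yes

φ(31) = 31 − 1 = 30 = 2 · 3 · 5.
11 is a primitive root mod 31 iff 11^(φ(31)/q) ≢ 1 for every prime q | φ(31), i.e. q ∈ {2, 3, 5}.
11^15 ≡ 30 (mod 31)  [q = 2: ≢ 1 ✓]
11^10 ≡ 5 (mod 31)  [q = 3: ≢ 1 ✓]
11^6 ≡ 4 (mod 31)  [q = 5: ≢ 1 ✓]
All checks pass, so 11 has order 30 and is a primitive root modulo 31.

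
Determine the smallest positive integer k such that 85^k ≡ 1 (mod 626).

78

The order of 85 must divide φ(626) = φ(2)·φ(313) = 1·312 = 312 = 2^3 · 3 · 13.
Divisors of 312: 1, 2, 3, 4, 6, 8, 12, 13, 24, 26, 39, 52, 78, 104, 156, 312.
Test each divisor d:
85^1 ≡ 85
85^2 ≡ 339
85^3 ≡ 19
85^4 ≡ 363
85^6 ≡ 361
85^8 ≡ 309
85^12 ≡ 113
85^13 ≡ 215
85^24 ≡ 249
85^26 ≡ 527
85^39 ≡ 625
85^52 ≡ 411
85^78 ≡ 1
Therefore the multiplicative order of 85 modulo 626 is 78.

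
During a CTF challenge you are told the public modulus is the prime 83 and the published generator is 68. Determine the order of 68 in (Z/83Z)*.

41

Since 68 ∈ (Z/83Z)^×, its order divides φ(83) = 83 − 1 = 82 = 2 · 41.
Divisors of 82: 1, 2, 41, 82.
Check 68^d mod 83 for each divisor in increasing order:
68^1 ≡ 68 (mod 83)
68^2 ≡ 59 (mod 83)
68^41 ≡ 1 (mod 83) ✓
So ord_83(68) = 41.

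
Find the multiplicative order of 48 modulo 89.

88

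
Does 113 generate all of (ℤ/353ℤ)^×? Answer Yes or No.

No

φ(353) = 353 − 1 = 352 = 2^5 · 11.
It suffices to check that the order of 113 is not a proper divisor of 352: compute 113^(352/q) for q ∈ {2, 11}.
113^176 ≡ 1 (mod 353)  [q = 2: ≡ 1 ✗]
113^32 ≡ 187 (mod 353)  [q = 11: ≢ 1 ✓]
The check at q = 2 fails, so 113 generates a proper subgroup.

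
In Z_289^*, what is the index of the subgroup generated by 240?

By Lagrange's theorem, ord_289(240) divides φ(289) = φ(17^2) = 17·(17−1) = 272 = 2^4 · 17.
Divisors of 272: 1, 2, 4, 8, 16, 17, 34, 68, 136, 272.
Test each divisor d:
240^1 ≡ 240 (mod 289)
240^2 ≡ 89 (mod 289)
240^4 ≡ 118 (mod 289)
240^8 ≡ 52 (mod 289)
240^16 ≡ 103 (mod 289)
240^17 ≡ 155 (mod 289)
240^34 ≡ 38 (mod 289)
240^68 ≡ 288 (mod 289)
240^136 ≡ 1 (mod 289) ✓
So ord_289(240) = 136, hence |⟨240⟩| = 136.
Index = |(Z/289Z)^×| / |⟨240⟩| = 272 / 136 = 2.

2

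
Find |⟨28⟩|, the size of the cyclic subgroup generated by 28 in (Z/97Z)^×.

32

ord(28) | φ(97) = 97 − 1 = 96 = 2^5 · 3.
Divisors of 96: 1, 2, 3, 4, 6, 8, 12, 16, 24, 32, 48, 96.
Evaluate successive powers at the divisors of 96:
28^1 ≡ 28
28^2 ≡ 8
28^3 ≡ 30
28^4 ≡ 64
28^6 ≡ 27
28^8 ≡ 22
28^12 ≡ 50
28^16 ≡ 96
28^24 ≡ 75
28^32 ≡ 1
Therefore the multiplicative order of 28 modulo 97 is 32.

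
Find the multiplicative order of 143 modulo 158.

13

ord(143) | φ(158) = φ(2)·φ(79) = 1·78 = 78 = 2 · 3 · 13.
Divisors of 78: 1, 2, 3, 6, 13, 26, 39, 78.
Compute 143^d (mod 158) for the divisors d until we hit 1:
143^1 ≡ 143 (mod 158)
143^2 ≡ 67 (mod 158)
143^3 ≡ 101 (mod 158)
143^6 ≡ 89 (mod 158)
143^13 ≡ 1 (mod 158) ✓
Hence ord(143) = 13.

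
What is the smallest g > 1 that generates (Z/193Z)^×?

5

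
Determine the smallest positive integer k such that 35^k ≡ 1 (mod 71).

70

By Lagrange's theorem, ord_71(35) divides φ(71) = 71 − 1 = 70 = 2 · 5 · 7.
Divisors of 70: 1, 2, 5, 7, 10, 14, 35, 70.
Check 35^d mod 71 for each divisor in increasing order:
35^1 ≡ 35 (mod 71)
35^2 ≡ 18 (mod 71)
35^5 ≡ 51 (mod 71)
35^7 ≡ 66 (mod 71)
35^10 ≡ 45 (mod 71)
35^14 ≡ 25 (mod 71)
35^35 ≡ 70 (mod 71)
35^70 ≡ 1 (mod 71) ✓
Hence ord(35) = 70.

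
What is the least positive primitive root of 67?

2

φ(67) = 67 − 1 = 66 = 2 · 3 · 11.
g is a primitive root iff g^(66/q) ≢ 1 (mod 67) for each prime q ∈ {2, 3, 11}.
g = 2: 2^33 ≡ 66; 2^22 ≡ 37; 2^6 ≡ 64 — none is 1, so 2 is a primitive root.
The smallest primitive root modulo 67 is 2.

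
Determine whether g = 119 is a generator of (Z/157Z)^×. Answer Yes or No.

Yes

φ(157) = 157 − 1 = 156 = 2^2 · 3 · 13.
119 is a primitive root mod 157 iff 119^(φ(157)/q) ≢ 1 for every prime q | φ(157), i.e. q ∈ {2, 3, 13}.
119^78 ≡ 156 (mod 157)  [q = 2: ≢ 1 ✓]
119^52 ≡ 12 (mod 157)  [q = 3: ≢ 1 ✓]
119^12 ≡ 108 (mod 157)  [q = 13: ≢ 1 ✓]
Every test exponent gives a nontrivial residue, hence 119 generates the full group.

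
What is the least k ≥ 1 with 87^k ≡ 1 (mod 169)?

By Lagrange's theorem, ord_169(87) divides φ(169) = φ(13^2) = 13·(13−1) = 156 = 2^2 · 3 · 13.
Divisors of 156: 1, 2, 3, 4, 6, 12, 13, 26, 39, 52, 78, 156.
Evaluate successive powers at the divisors of 156:
87^1 ≡ 87
87^2 ≡ 133
87^3 ≡ 79
87^4 ≡ 113
87^6 ≡ 157
87^12 ≡ 144
87^13 ≡ 22
87^26 ≡ 146
87^39 ≡ 1
Therefore the multiplicative order of 87 modulo 169 is 39.

39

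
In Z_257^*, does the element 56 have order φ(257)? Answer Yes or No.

Yes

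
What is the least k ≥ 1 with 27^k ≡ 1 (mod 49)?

14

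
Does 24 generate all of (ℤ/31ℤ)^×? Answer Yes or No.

φ(31) = 31 − 1 = 30 = 2 · 3 · 5.
Test 24^(30/q) mod 31 for each prime factor q of 30:
24^15 ≡ 30 (mod 31)  [q = 2: ≢ 1 ✓]
24^10 ≡ 25 (mod 31)  [q = 3: ≢ 1 ✓]
24^6 ≡ 4 (mod 31)  [q = 5: ≢ 1 ✓]
None equal 1, so ord_31(24) = 30: 24 is a primitive root.

Yes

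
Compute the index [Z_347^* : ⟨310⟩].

2

ord(310) | φ(347) = 347 − 1 = 346 = 2 · 173.
Divisors of 346: 1, 2, 173, 346.
Evaluate successive powers at the divisors of 346:
310^1 ≡ 310 (mod 347)
310^2 ≡ 328 (mod 347)
310^173 ≡ 1 (mod 347) ✓
Thus |⟨310⟩| = ord(310) = 173.
[(Z/347Z)^× : ⟨310⟩] = 346/173 = 2.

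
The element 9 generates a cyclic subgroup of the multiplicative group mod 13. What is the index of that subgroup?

Since 9 ∈ (Z/13Z)^×, its order divides φ(13) = 13 − 1 = 12 = 2^2 · 3.
Divisors of 12: 1, 2, 3, 4, 6, 12.
Evaluate successive powers at the divisors of 12:
9^1 ≡ 9 (mod 13)
9^2 ≡ 3 (mod 13)
9^3 ≡ 1 (mod 13) ✓
The order of 9 is 3, so the subgroup it generates has 3 elements.
[(Z/13Z)^× : ⟨9⟩] = 12/3 = 4.

4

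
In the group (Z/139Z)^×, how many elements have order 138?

44

φ(139) = 139 − 1 = 138 = 2 · 3 · 23.
(Z/139Z)^× is cyclic (|G| = 138); a cyclic group of order m has exactly φ(d) elements of each order d | m, and none otherwise.
138 = 2 · 3 · 23 divides 138, and φ(138) = 44.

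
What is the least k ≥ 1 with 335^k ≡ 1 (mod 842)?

21

The order of 335 must divide φ(842) = φ(2)·φ(421) = 1·420 = 420 = 2^2 · 3 · 5 · 7.
Divisors of 420: 1, 2, 3, 4, 5, 6, 7, 10, 12, 14, 15, 20, 21, 28, 30, 35, 42, 60, 70, 84, 105, 140, 210, 420.
Compute 335^d (mod 842) for the divisors d until we hit 1:
335^1 ≡ 335 (mod 842)
335^2 ≡ 239 (mod 842)
335^3 ≡ 75 (mod 842)
335^4 ≡ 707 (mod 842)
335^5 ≡ 243 (mod 842)
335^6 ≡ 573 (mod 842)
335^7 ≡ 821 (mod 842)
335^10 ≡ 109 (mod 842)
335^12 ≡ 791 (mod 842)
335^14 ≡ 441 (mod 842)
335^15 ≡ 385 (mod 842)
335^20 ≡ 93 (mod 842)
335^21 ≡ 1 (mod 842) ✓
The smallest such exponent is 21, so the order of 335 is 21.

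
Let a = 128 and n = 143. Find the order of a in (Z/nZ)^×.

60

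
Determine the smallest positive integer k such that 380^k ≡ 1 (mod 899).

140

The order of 380 must divide φ(899) = φ(29·31) = (29−1)·(31−1) = 28·30 = 840 = 2^3 · 3 · 5 · 7.
Divisors of 840: 1, 2, 3, 4, 5, 6, 7, 8, 10, 12, 14, 15, 20, 21, 24, 28, 30, 35, 40, 42, 56, 60, 70, 84, 105, 120, 140, 168, 210, 280, 420, 840.
Test each divisor d:
380^1 ≡ 380 (mod 899)
380^2 ≡ 560 (mod 899)
380^3 ≡ 636 (mod 899)
380^4 ≡ 748 (mod 899)
380^5 ≡ 156 (mod 899)
380^6 ≡ 845 (mod 899)
380^7 ≡ 157 (mod 899)
380^8 ≡ 326 (mod 899)
380^10 ≡ 63 (mod 899)
380^12 ≡ 219 (mod 899)
380^14 ≡ 376 (mod 899)
380^15 ≡ 838 (mod 899)
380^20 ≡ 373 (mod 899)
380^21 ≡ 597 (mod 899)
380^24 ≡ 314 (mod 899)
380^28 ≡ 233 (mod 899)
380^30 ≡ 125 (mod 899)
380^35 ≡ 621 (mod 899)
380^40 ≡ 683 (mod 899)
380^42 ≡ 405 (mod 899)
380^56 ≡ 349 (mod 899)
380^60 ≡ 342 (mod 899)
380^70 ≡ 869 (mod 899)
380^84 ≡ 407 (mod 899)
380^105 ≡ 249 (mod 899)
380^120 ≡ 94 (mod 899)
380^140 ≡ 1 (mod 899) ✓
Hence ord(380) = 140.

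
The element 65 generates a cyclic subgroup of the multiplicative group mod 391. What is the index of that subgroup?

2

Since 65 ∈ (Z/391Z)^×, its order divides φ(391) = φ(17·23) = (17−1)·(23−1) = 16·22 = 352 = 2^5 · 11.
Divisors of 352: 1, 2, 4, 8, 11, 16, 22, 32, 44, 88, 176, 352.
Evaluate successive powers at the divisors of 352:
65^1 ≡ 65 (mod 391)
65^2 ≡ 315 (mod 391)
65^4 ≡ 302 (mod 391)
65^8 ≡ 101 (mod 391)
65^11 ≡ 367 (mod 391)
65^16 ≡ 35 (mod 391)
65^22 ≡ 185 (mod 391)
65^32 ≡ 52 (mod 391)
65^44 ≡ 208 (mod 391)
65^88 ≡ 254 (mod 391)
65^176 ≡ 1 (mod 391) ✓
So ord_391(65) = 176, hence |⟨65⟩| = 176.
Index = |(Z/391Z)^×| / |⟨65⟩| = 352 / 176 = 2.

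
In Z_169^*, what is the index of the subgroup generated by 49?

2

ord(49) | φ(169) = φ(13^2) = 13·(13−1) = 156 = 2^2 · 3 · 13.
Divisors of 156: 1, 2, 3, 4, 6, 12, 13, 26, 39, 52, 78, 156.
Evaluate successive powers at the divisors of 156:
49^1 ≡ 49
49^2 ≡ 35
49^3 ≡ 25
49^4 ≡ 42
49^6 ≡ 118
49^12 ≡ 66
49^13 ≡ 23
49^26 ≡ 22
49^39 ≡ 168
49^52 ≡ 146
49^78 ≡ 1
So ord_169(49) = 78, hence |⟨49⟩| = 78.
The index is φ(169) / ord(49) = 156 / 78 = 2.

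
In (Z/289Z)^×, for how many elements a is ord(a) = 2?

1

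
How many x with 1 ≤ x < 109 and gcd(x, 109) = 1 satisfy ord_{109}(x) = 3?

2

φ(109) = 109 − 1 = 108 = 2^2 · 3^3.
(Z/109Z)^× is cyclic (|G| = 108); a cyclic group of order m has exactly φ(d) elements of each order d | m, and none otherwise.
3 | 108, and φ(3) = 3 − 1 = 2.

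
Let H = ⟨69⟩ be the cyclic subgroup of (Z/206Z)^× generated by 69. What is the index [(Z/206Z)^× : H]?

3

The order of 69 must divide φ(206) = φ(2)·φ(103) = 1·102 = 102 = 2 · 3 · 17.
Divisors of 102: 1, 2, 3, 6, 17, 34, 51, 102.
Evaluate successive powers at the divisors of 102:
69^1 ≡ 69 (mod 206)
69^2 ≡ 23 (mod 206)
69^3 ≡ 145 (mod 206)
69^6 ≡ 13 (mod 206)
69^17 ≡ 205 (mod 206)
69^34 ≡ 1 (mod 206) ✓
So ord_206(69) = 34, hence |⟨69⟩| = 34.
[(Z/206Z)^× : ⟨69⟩] = 102/34 = 3.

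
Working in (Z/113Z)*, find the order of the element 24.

112

By Lagrange's theorem, ord_113(24) divides φ(113) = 113 − 1 = 112 = 2^4 · 7.
Divisors of 112: 1, 2, 4, 7, 8, 14, 16, 28, 56, 112.
Check 24^d mod 113 for each divisor in increasing order:
24^1 ≡ 24 (mod 113)
24^2 ≡ 11 (mod 113)
24^4 ≡ 8 (mod 113)
24^7 ≡ 78 (mod 113)
24^8 ≡ 64 (mod 113)
24^14 ≡ 95 (mod 113)
24^16 ≡ 28 (mod 113)
24^28 ≡ 98 (mod 113)
24^56 ≡ 112 (mod 113)
24^112 ≡ 1 (mod 113) ✓
The smallest such exponent is 112, so the order of 24 is 112.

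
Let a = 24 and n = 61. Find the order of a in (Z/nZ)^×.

20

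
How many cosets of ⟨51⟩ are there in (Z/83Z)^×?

Since 51 ∈ (Z/83Z)^×, its order divides φ(83) = 83 − 1 = 82 = 2 · 41.
Divisors of 82: 1, 2, 41, 82.
Compute 51^d (mod 83) for the divisors d until we hit 1:
51^1 ≡ 51 (mod 83)
51^2 ≡ 28 (mod 83)
51^41 ≡ 1 (mod 83) ✓
The order of 51 is 41, so the subgroup it generates has 41 elements.
[(Z/83Z)^× : ⟨51⟩] = 82/41 = 2.

2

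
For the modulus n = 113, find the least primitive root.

3

φ(113) = 113 − 1 = 112 = 2^4 · 7.
g is a primitive root iff g^(112/q) ≢ 1 (mod 113) for each prime q ∈ {2, 7}.
g = 2: 2^56 ≡ 1 — hits 1, so not a primitive root.
g = 3: 3^56 ≡ 112; 3^16 ≡ 49 — none is 1, so 3 is a primitive root.
The smallest primitive root modulo 113 is 3.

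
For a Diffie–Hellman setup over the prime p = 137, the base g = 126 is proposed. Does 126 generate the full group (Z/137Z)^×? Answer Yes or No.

No

φ(137) = 137 − 1 = 136 = 2^3 · 17.
It suffices to check that the order of 126 is not a proper divisor of 136: compute 126^(136/q) for q ∈ {2, 17}.
126^68 ≡ 1 (mod 137)  [q = 2: ≡ 1 ✗]
126^8 ≡ 50 (mod 137)  [q = 17: ≢ 1 ✓]
The check at q = 2 fails, so 126 generates a proper subgroup.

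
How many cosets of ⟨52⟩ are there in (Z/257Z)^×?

2

ord(52) | φ(257) = 257 − 1 = 256 = 2^8.
Divisors of 256: 1, 2, 4, 8, 16, 32, 64, 128, 256.
Test each divisor d:
52^1 ≡ 52
52^2 ≡ 134
52^4 ≡ 223
52^8 ≡ 128
52^16 ≡ 193
52^32 ≡ 241
52^64 ≡ 256
52^128 ≡ 1
Thus |⟨52⟩| = ord(52) = 128.
Index = |(Z/257Z)^×| / |⟨52⟩| = 256 / 128 = 2.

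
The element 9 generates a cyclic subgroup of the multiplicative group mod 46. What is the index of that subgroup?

2

By Lagrange's theorem, ord_46(9) divides φ(46) = φ(2)·φ(23) = 1·22 = 22 = 2 · 11.
Divisors of 22: 1, 2, 11, 22.
Test each divisor d:
9^1 ≡ 9 (mod 46)
9^2 ≡ 35 (mod 46)
9^11 ≡ 1 (mod 46) ✓
Thus |⟨9⟩| = ord(9) = 11.
The index is φ(46) / ord(9) = 22 / 11 = 2.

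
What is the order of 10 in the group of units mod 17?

16

Since 10 ∈ (Z/17Z)^×, its order divides φ(17) = 17 − 1 = 16 = 2^4.
Divisors of 16: 1, 2, 4, 8, 16.
Test each divisor d:
10^1 ≡ 10 (mod 17)
10^2 ≡ 15 (mod 17)
10^4 ≡ 4 (mod 17)
10^8 ≡ 16 (mod 17)
10^16 ≡ 1 (mod 17) ✓
So ord_17(10) = 16.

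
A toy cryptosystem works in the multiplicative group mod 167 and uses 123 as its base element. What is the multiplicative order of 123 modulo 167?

ord(123) | φ(167) = 167 − 1 = 166 = 2 · 83.
Divisors of 166: 1, 2, 83, 166.
Test each divisor d:
123^1 ≡ 123 (mod 167)
123^2 ≡ 99 (mod 167)
123^83 ≡ 166 (mod 167)
123^166 ≡ 1 (mod 167) ✓
Hence ord(123) = 166.

166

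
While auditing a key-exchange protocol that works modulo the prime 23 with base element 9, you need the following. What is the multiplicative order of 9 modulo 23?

11

By Lagrange's theorem, ord_23(9) divides φ(23) = 23 − 1 = 22 = 2 · 11.
Divisors of 22: 1, 2, 11, 22.
Test each divisor d:
9^1 ≡ 9
9^2 ≡ 12
9^11 ≡ 1
So ord_23(9) = 11.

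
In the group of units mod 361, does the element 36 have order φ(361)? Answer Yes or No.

φ(361) = φ(19^2) = 19·(19−1) = 342 = 2 · 3^2 · 19.
It suffices to check that the order of 36 is not a proper divisor of 342: compute 36^(342/q) for q ∈ {2, 3, 19}.
36^171 ≡ 1 (mod 361)  [q = 2: ≡ 1 ✗]
36^114 ≡ 292 (mod 361)  [q = 3: ≢ 1 ✓]
36^18 ≡ 77 (mod 361)  [q = 19: ≢ 1 ✓]
The check at q = 2 fails, so 36 generates a proper subgroup.

No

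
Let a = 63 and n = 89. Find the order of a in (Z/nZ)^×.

ord(63) | φ(89) = 89 − 1 = 88 = 2^3 · 11.
Divisors of 88: 1, 2, 4, 8, 11, 22, 44, 88.
Test each divisor d:
63^1 ≡ 63 (mod 89)
63^2 ≡ 53 (mod 89)
63^4 ≡ 50 (mod 89)
63^8 ≡ 8 (mod 89)
63^11 ≡ 12 (mod 89)
63^22 ≡ 55 (mod 89)
63^44 ≡ 88 (mod 89)
63^88 ≡ 1 (mod 89) ✓
So ord_89(63) = 88.

88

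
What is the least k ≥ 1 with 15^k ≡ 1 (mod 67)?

The order of 15 must divide φ(67) = 67 − 1 = 66 = 2 · 3 · 11.
Divisors of 66: 1, 2, 3, 6, 11, 22, 33, 66.
Evaluate successive powers at the divisors of 66:
15^1 ≡ 15 (mod 67)
15^2 ≡ 24 (mod 67)
15^3 ≡ 25 (mod 67)
15^6 ≡ 22 (mod 67)
15^11 ≡ 1 (mod 67) ✓
So ord_67(15) = 11.

11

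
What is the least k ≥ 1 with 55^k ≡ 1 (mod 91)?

The order of 55 must divide φ(91) = φ(7·13) = (7−1)·(13−1) = 6·12 = 72 = 2^3 · 3^2.
Divisors of 72: 1, 2, 3, 4, 6, 8, 9, 12, 18, 24, 36, 72.
Test each divisor d:
55^1 ≡ 55 (mod 91)
55^2 ≡ 22 (mod 91)
55^3 ≡ 27 (mod 91)
55^4 ≡ 29 (mod 91)
55^6 ≡ 1 (mod 91) ✓
Hence ord(55) = 6.

6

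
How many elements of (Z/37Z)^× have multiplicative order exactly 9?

6

φ(37) = 37 − 1 = 36 = 2^2 · 3^2.
(Z/37Z)^× is cyclic (|G| = 36); a cyclic group of order m has exactly φ(d) elements of each order d | m, and none otherwise.
9 = 3^2 divides 36, and φ(9) = 6.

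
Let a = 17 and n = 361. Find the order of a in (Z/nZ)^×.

171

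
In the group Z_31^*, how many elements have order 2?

1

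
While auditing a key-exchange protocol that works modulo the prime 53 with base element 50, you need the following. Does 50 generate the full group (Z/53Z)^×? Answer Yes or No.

φ(53) = 53 − 1 = 52 = 2^2 · 13.
An element g generates (Z/53Z)^× iff g^(52/q) ≢ 1 (mod 53) for each prime q ∈ {2, 13}.
50^26 ≡ 52 (mod 53)  [q = 2: ≢ 1 ✓]
50^4 ≡ 28 (mod 53)  [q = 13: ≢ 1 ✓]
Every test exponent gives a nontrivial residue, hence 50 generates the full group.

Yes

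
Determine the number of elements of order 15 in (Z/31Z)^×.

8

φ(31) = 31 − 1 = 30 = 2 · 3 · 5.
Since (Z/31Z)^× is cyclic of order 30, the number of elements of order d is φ(d) when d | 30 and 0 otherwise.
15 = 3 · 5 divides 30, and φ(15) = 8.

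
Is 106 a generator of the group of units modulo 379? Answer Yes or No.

No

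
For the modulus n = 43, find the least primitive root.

3

φ(43) = 43 − 1 = 42 = 2 · 3 · 7.
g is a primitive root iff g^(42/q) ≢ 1 (mod 43) for each prime q ∈ {2, 3, 7}.
g = 2: 2^21 ≡ 42; 2^14 ≡ 1 — hits 1, so not a primitive root.
g = 3: 3^21 ≡ 42; 3^14 ≡ 36; 3^6 ≡ 41 — none is 1, so 3 is a primitive root.
So 3 is the smallest generator of (Z/43Z)^×.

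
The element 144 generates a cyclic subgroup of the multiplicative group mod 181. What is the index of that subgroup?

By Lagrange's theorem, ord_181(144) divides φ(181) = 181 − 1 = 180 = 2^2 · 3^2 · 5.
Divisors of 180: 1, 2, 3, 4, 5, 6, 9, 10, 12, 15, 18, 20, 30, 36, 45, 60, 90, 180.
Check 144^d mod 181 for each divisor in increasing order:
144^1 ≡ 144 (mod 181)
144^2 ≡ 102 (mod 181)
144^3 ≡ 27 (mod 181)
144^4 ≡ 87 (mod 181)
144^5 ≡ 39 (mod 181)
144^6 ≡ 5 (mod 181)
144^9 ≡ 135 (mod 181)
144^10 ≡ 73 (mod 181)
144^12 ≡ 25 (mod 181)
144^15 ≡ 132 (mod 181)
144^18 ≡ 125 (mod 181)
144^20 ≡ 80 (mod 181)
144^30 ≡ 48 (mod 181)
144^36 ≡ 59 (mod 181)
144^45 ≡ 1 (mod 181) ✓
Thus |⟨144⟩| = ord(144) = 45.
[(Z/181Z)^× : ⟨144⟩] = 180/45 = 4.

4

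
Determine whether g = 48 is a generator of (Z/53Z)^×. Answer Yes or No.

Yes

φ(53) = 53 − 1 = 52 = 2^2 · 13.
An element g generates (Z/53Z)^× iff g^(52/q) ≢ 1 (mod 53) for each prime q ∈ {2, 13}.
48^26 ≡ 52 (mod 53)  [q = 2: ≢ 1 ✓]
48^4 ≡ 42 (mod 53)  [q = 13: ≢ 1 ✓]
All checks pass, so 48 has order 52 and is a primitive root modulo 53.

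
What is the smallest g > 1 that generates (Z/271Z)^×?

φ(271) = 271 − 1 = 270 = 2 · 3^3 · 5.
g is a primitive root iff g^(270/q) ≢ 1 (mod 271) for each prime q ∈ {2, 3, 5}.
g = 2: 2^135 ≡ 1 — hits 1, so not a primitive root.
g = 3: 3^135 ≡ 270; 3^90 ≡ 1 — hits 1, so not a primitive root.
g = 4: 4^135 ≡ 1 — hits 1, so not a primitive root.
g = 5: 5^135 ≡ 1 — hits 1, so not a primitive root.
g = 6: 6^135 ≡ 270; 6^90 ≡ 242; 6^54 ≡ 10 — none is 1, so 6 is a primitive root.
So 6 is the smallest generator of (Z/271Z)^×.

6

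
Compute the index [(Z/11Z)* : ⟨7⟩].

1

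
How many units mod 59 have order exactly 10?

φ(59) = 59 − 1 = 58 = 2 · 29.
(Z/59Z)^× is cyclic (|G| = 58); a cyclic group of order m has exactly φ(d) elements of each order d | m, and none otherwise.
Here 58 is not a multiple of 10, so there are no elements of order 10.

0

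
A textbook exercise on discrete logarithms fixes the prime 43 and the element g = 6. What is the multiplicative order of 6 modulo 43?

Since 6 ∈ (Z/43Z)^×, its order divides φ(43) = 43 − 1 = 42 = 2 · 3 · 7.
Divisors of 42: 1, 2, 3, 6, 7, 14, 21, 42.
Evaluate successive powers at the divisors of 42:
6^1 ≡ 6
6^2 ≡ 36
6^3 ≡ 1
The smallest such exponent is 3, so the order of 6 is 3.

3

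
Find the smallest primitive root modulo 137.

φ(137) = 137 − 1 = 136 = 2^3 · 17.
g is a primitive root iff g^(136/q) ≢ 1 (mod 137) for each prime q ∈ {2, 17}.
g = 2: 2^68 ≡ 1 — hits 1, so not a primitive root.
g = 3: 3^68 ≡ 136; 3^8 ≡ 122 — none is 1, so 3 is a primitive root.
The smallest primitive root modulo 137 is 3.

3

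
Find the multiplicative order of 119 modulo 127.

The order of 119 must divide φ(127) = 127 − 1 = 126 = 2 · 3^2 · 7.
Divisors of 126: 1, 2, 3, 6, 7, 9, 14, 18, 21, 42, 63, 126.
Evaluate successive powers at the divisors of 126:
119^1 ≡ 119 (mod 127)
119^2 ≡ 64 (mod 127)
119^3 ≡ 123 (mod 127)
119^6 ≡ 16 (mod 127)
119^7 ≡ 126 (mod 127)
119^9 ≡ 63 (mod 127)
119^14 ≡ 1 (mod 127) ✓
Hence ord(119) = 14.

14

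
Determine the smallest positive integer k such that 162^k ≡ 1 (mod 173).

172

The order of 162 must divide φ(173) = 173 − 1 = 172 = 2^2 · 43.
Divisors of 172: 1, 2, 4, 43, 86, 172.
Check 162^d mod 173 for each divisor in increasing order:
162^1 ≡ 162 (mod 173)
162^2 ≡ 121 (mod 173)
162^4 ≡ 109 (mod 173)
162^43 ≡ 80 (mod 173)
162^86 ≡ 172 (mod 173)
162^172 ≡ 1 (mod 173) ✓
Hence ord(162) = 172.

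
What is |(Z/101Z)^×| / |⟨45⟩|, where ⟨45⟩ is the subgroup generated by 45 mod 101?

2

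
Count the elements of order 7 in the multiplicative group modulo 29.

6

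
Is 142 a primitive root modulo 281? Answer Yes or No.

No

φ(281) = 281 − 1 = 280 = 2^3 · 5 · 7.
142 is a primitive root mod 281 iff 142^(φ(281)/q) ≢ 1 for every prime q | φ(281), i.e. q ∈ {2, 5, 7}.
142^140 ≡ 280 (mod 281)  [q = 2: ≢ 1 ✓]
142^56 ≡ 90 (mod 281)  [q = 5: ≢ 1 ✓]
142^40 ≡ 1 (mod 281)  [q = 7: ≡ 1 ✗]
Since 142^40 ≡ 1, the order of 142 divides 40 < 280, so 142 is not a primitive root.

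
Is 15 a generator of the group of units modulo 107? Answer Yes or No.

Yes

φ(107) = 107 − 1 = 106 = 2 · 53.
It suffices to check that the order of 15 is not a proper divisor of 106: compute 15^(106/q) for q ∈ {2, 53}.
15^53 ≡ 106 (mod 107)  [q = 2: ≢ 1 ✓]
15^2 ≡ 11 (mod 107)  [q = 53: ≢ 1 ✓]
None equal 1, so ord_107(15) = 106: 15 is a primitive root.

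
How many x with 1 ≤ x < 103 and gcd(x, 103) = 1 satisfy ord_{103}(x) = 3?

2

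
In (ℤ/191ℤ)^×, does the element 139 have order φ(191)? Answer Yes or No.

No

φ(191) = 191 − 1 = 190 = 2 · 5 · 19.
139 is a primitive root mod 191 iff 139^(φ(191)/q) ≢ 1 for every prime q | φ(191), i.e. q ∈ {2, 5, 19}.
139^95 ≡ 190 (mod 191)  [q = 2: ≢ 1 ✓]
139^38 ≡ 1 (mod 191)  [q = 5: ≡ 1 ✗]
139^10 ≡ 25 (mod 191)  [q = 19: ≢ 1 ✓]
139^38 ≡ 1 shows ord(139) | 38, strictly less than φ(191); not a primitive root.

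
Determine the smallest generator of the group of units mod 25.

2

φ(25) = φ(5^2) = 5·(5−1) = 20 = 2^2 · 5.
Test candidates g = 2, 3, … against the prime factors q ∈ {2, 5} of φ(25): g is a generator iff g^(20/q) ≢ 1 for every such q.
g = 2: 2^10 ≡ 24; 2^4 ≡ 16 — none is 1, so 2 is a primitive root.
The smallest primitive root modulo 25 is 2.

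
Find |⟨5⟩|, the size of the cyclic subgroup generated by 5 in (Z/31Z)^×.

The order of 5 must divide φ(31) = 31 − 1 = 30 = 2 · 3 · 5.
Divisors of 30: 1, 2, 3, 5, 6, 10, 15, 30.
Evaluate successive powers at the divisors of 30:
5^1 ≡ 5 (mod 31)
5^2 ≡ 25 (mod 31)
5^3 ≡ 1 (mod 31) ✓
Therefore the multiplicative order of 5 modulo 31 is 3.

3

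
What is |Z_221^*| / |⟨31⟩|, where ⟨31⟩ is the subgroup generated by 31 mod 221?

The order of 31 must divide φ(221) = φ(13·17) = (13−1)·(17−1) = 12·16 = 192 = 2^6 · 3.
Divisors of 192: 1, 2, 3, 4, 6, 8, 12, 16, 24, 32, 48, 64, 96, 192.
Evaluate successive powers at the divisors of 192:
31^1 ≡ 31 (mod 221)
31^2 ≡ 77 (mod 221)
31^3 ≡ 177 (mod 221)
31^4 ≡ 183 (mod 221)
31^6 ≡ 168 (mod 221)
31^8 ≡ 118 (mod 221)
31^12 ≡ 157 (mod 221)
31^16 ≡ 1 (mod 221) ✓
The order of 31 is 16, so the subgroup it generates has 16 elements.
[(Z/221Z)^× : ⟨31⟩] = 192/16 = 12.

12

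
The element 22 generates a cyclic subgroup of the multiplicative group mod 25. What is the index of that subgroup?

ord(22) | φ(25) = φ(5^2) = 5·(5−1) = 20 = 2^2 · 5.
Divisors of 20: 1, 2, 4, 5, 10, 20.
Compute 22^d (mod 25) for the divisors d until we hit 1:
22^1 ≡ 22
22^2 ≡ 9
22^4 ≡ 6
22^5 ≡ 7
22^10 ≡ 24
22^20 ≡ 1
So ord_25(22) = 20, hence |⟨22⟩| = 20.
Index = |(Z/25Z)^×| / |⟨22⟩| = 20 / 20 = 1.

1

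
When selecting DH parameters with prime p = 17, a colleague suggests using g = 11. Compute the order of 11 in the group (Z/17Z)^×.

16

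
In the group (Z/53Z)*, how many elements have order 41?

0

φ(53) = 53 − 1 = 52 = 2^2 · 13.
In a cyclic group of order 52, there are φ(d) elements of order d for each divisor d of 52, and zero for non-divisors.
41 does not divide 52, so no element of (Z/53Z)^× has order 41.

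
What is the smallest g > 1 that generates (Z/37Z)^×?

2

φ(37) = 37 − 1 = 36 = 2^2 · 3^2.
Test candidates g = 2, 3, … against the prime factors q ∈ {2, 3} of φ(37): g is a generator iff g^(36/q) ≢ 1 for every such q.
g = 2: 2^18 ≡ 36; 2^12 ≡ 26 — none is 1, so 2 is a primitive root.
The smallest primitive root modulo 37 is 2.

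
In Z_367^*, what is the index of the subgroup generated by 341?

1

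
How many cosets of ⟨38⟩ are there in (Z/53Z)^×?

2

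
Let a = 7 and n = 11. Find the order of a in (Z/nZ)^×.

Since 7 ∈ (Z/11Z)^×, its order divides φ(11) = 11 − 1 = 10 = 2 · 5.
Divisors of 10: 1, 2, 5, 10.
Test each divisor d:
7^1 ≡ 7 (mod 11)
7^2 ≡ 5 (mod 11)
7^5 ≡ 10 (mod 11)
7^10 ≡ 1 (mod 11) ✓
The smallest such exponent is 10, so the order of 7 is 10.

10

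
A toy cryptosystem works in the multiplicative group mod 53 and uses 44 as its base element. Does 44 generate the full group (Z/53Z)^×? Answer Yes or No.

No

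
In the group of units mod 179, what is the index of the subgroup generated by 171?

2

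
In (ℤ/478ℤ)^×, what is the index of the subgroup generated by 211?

Since 211 ∈ (Z/478Z)^×, its order divides φ(478) = φ(2)·φ(239) = 1·238 = 238 = 2 · 7 · 17.
Divisors of 238: 1, 2, 7, 14, 17, 34, 119, 238.
Test each divisor d:
211^1 ≡ 211
211^2 ≡ 67
211^7 ≡ 279
211^14 ≡ 405
211^17 ≡ 1
Thus |⟨211⟩| = ord(211) = 17.
Index = |(Z/478Z)^×| / |⟨211⟩| = 238 / 17 = 14.

14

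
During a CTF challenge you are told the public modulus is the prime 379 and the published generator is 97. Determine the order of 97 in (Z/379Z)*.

189

ord(97) | φ(379) = 379 − 1 = 378 = 2 · 3^3 · 7.
Divisors of 378: 1, 2, 3, 6, 7, 9, 14, 18, 21, 27, 42, 54, 63, 126, 189, 378.
Evaluate successive powers at the divisors of 378:
97^1 ≡ 97 (mod 379)
97^2 ≡ 313 (mod 379)
97^3 ≡ 41 (mod 379)
97^6 ≡ 165 (mod 379)
97^7 ≡ 87 (mod 379)
97^9 ≡ 322 (mod 379)
97^14 ≡ 368 (mod 379)
97^18 ≡ 217 (mod 379)
97^21 ≡ 180 (mod 379)
97^27 ≡ 138 (mod 379)
97^42 ≡ 185 (mod 379)
97^54 ≡ 94 (mod 379)
97^63 ≡ 327 (mod 379)
97^126 ≡ 51 (mod 379)
97^189 ≡ 1 (mod 379) ✓
The smallest such exponent is 189, so the order of 97 is 189.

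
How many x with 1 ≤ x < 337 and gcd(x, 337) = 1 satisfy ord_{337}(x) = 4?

φ(337) = 337 − 1 = 336 = 2^4 · 3 · 7.
(Z/337Z)^× is cyclic (|G| = 336); a cyclic group of order m has exactly φ(d) elements of each order d | m, and none otherwise.
4 = 2^2 divides 336, and φ(4) = 2.

2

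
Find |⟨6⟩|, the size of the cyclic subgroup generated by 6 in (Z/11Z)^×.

10

Since 6 ∈ (Z/11Z)^×, its order divides φ(11) = 11 − 1 = 10 = 2 · 5.
Divisors of 10: 1, 2, 5, 10.
Compute 6^d (mod 11) for the divisors d until we hit 1:
6^1 ≡ 6 (mod 11)
6^2 ≡ 3 (mod 11)
6^5 ≡ 10 (mod 11)
6^10 ≡ 1 (mod 11) ✓
Hence ord(6) = 10.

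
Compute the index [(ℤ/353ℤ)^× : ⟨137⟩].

Since 137 ∈ (Z/353Z)^×, its order divides φ(353) = 353 − 1 = 352 = 2^5 · 11.
Divisors of 352: 1, 2, 4, 8, 11, 16, 22, 32, 44, 88, 176, 352.
Evaluate successive powers at the divisors of 352:
137^1 ≡ 137 (mod 353)
137^2 ≡ 60 (mod 353)
137^4 ≡ 70 (mod 353)
137^8 ≡ 311 (mod 353)
137^11 ≡ 347 (mod 353)
137^16 ≡ 352 (mod 353)
137^22 ≡ 36 (mod 353)
137^32 ≡ 1 (mod 353) ✓
The order of 137 is 32, so the subgroup it generates has 32 elements.
Index = |(Z/353Z)^×| / |⟨137⟩| = 352 / 32 = 11.

11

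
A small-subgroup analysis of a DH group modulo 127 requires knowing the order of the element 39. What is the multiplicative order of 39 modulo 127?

ord(39) | φ(127) = 127 − 1 = 126 = 2 · 3^2 · 7.
Divisors of 126: 1, 2, 3, 6, 7, 9, 14, 18, 21, 42, 63, 126.
Evaluate successive powers at the divisors of 126:
39^1 ≡ 39
39^2 ≡ 124
39^3 ≡ 10
39^6 ≡ 100
39^7 ≡ 90
39^9 ≡ 111
39^14 ≡ 99
39^18 ≡ 2
39^21 ≡ 20
39^42 ≡ 19
39^63 ≡ 126
39^126 ≡ 1
Hence ord(39) = 126.

126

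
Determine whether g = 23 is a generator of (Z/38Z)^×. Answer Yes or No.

φ(38) = φ(2)·φ(19) = 1·18 = 18 = 2 · 3^2.
23 is a primitive root mod 38 iff 23^(φ(38)/q) ≢ 1 for every prime q | φ(38), i.e. q ∈ {2, 3}.
23^9 ≡ 1 (mod 38)  [q = 2: ≡ 1 ✗]
23^6 ≡ 11 (mod 38)  [q = 3: ≢ 1 ✓]
23^9 ≡ 1 shows ord(23) | 9, strictly less than φ(38); not a primitive root.

No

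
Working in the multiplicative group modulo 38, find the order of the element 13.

18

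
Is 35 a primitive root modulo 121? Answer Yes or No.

φ(121) = φ(11^2) = 11·(11−1) = 110 = 2 · 5 · 11.
Test 35^(110/q) mod 121 for each prime factor q of 110:
35^55 ≡ 120 (mod 121)  [q = 2: ≢ 1 ✓]
35^22 ≡ 81 (mod 121)  [q = 5: ≢ 1 ✓]
35^10 ≡ 100 (mod 121)  [q = 11: ≢ 1 ✓]
None equal 1, so ord_121(35) = 110: 35 is a primitive root.

Yes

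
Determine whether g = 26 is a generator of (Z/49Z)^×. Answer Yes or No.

Yes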